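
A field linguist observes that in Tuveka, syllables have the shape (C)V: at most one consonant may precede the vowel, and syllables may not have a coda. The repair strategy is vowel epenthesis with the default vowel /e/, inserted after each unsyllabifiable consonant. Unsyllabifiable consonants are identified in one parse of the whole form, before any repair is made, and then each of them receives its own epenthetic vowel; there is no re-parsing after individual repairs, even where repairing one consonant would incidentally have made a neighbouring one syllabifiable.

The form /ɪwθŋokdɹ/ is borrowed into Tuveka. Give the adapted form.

ɪweθeŋokedeɹe

The consonants /w/, /θ/, /k/, /d/, /ɹ/ cannot be parsed into a legal (C)V syllable (no codas are permitted; onsets are limited to one consonant).
Inserting the epenthetic vowel yields /w/ → /we/, /θ/ → /θe/, /k/ → /ke/, /d/ → /de/, /ɹ/ → /ɹe/.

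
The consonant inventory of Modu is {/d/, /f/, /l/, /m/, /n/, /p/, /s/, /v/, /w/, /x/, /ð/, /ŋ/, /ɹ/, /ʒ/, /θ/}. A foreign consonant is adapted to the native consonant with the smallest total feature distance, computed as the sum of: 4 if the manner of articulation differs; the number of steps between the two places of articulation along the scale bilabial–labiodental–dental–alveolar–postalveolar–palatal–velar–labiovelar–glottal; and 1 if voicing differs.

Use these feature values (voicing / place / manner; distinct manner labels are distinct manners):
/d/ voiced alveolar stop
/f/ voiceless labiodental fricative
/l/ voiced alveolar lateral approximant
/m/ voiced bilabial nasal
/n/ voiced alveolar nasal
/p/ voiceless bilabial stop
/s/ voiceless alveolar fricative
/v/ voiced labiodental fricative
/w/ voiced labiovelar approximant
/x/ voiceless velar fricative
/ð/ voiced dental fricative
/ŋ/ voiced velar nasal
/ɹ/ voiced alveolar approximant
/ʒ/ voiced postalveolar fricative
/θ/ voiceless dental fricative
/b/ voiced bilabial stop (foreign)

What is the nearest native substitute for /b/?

p

/p/ is closest: same manner (stop), place distance 0 (bilabial→bilabial), voicing differs (+1); total 1. Next closest is /d/ at distance 3.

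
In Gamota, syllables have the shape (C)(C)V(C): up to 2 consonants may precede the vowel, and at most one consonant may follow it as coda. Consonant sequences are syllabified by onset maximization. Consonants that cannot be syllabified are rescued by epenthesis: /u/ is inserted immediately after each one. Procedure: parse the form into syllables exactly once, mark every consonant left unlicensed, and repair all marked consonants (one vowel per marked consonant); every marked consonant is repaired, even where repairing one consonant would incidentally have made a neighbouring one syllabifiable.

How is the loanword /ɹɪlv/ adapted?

ɹɪlvu

The consonants /v/ cannot be parsed into a legal (C)(C)V(C) syllable (at most one coda consonant is licensed; onsets may contain at most 2 consonants).
Each unlicensed consonant becomes the onset of a new syllable: /v/ → /vu/.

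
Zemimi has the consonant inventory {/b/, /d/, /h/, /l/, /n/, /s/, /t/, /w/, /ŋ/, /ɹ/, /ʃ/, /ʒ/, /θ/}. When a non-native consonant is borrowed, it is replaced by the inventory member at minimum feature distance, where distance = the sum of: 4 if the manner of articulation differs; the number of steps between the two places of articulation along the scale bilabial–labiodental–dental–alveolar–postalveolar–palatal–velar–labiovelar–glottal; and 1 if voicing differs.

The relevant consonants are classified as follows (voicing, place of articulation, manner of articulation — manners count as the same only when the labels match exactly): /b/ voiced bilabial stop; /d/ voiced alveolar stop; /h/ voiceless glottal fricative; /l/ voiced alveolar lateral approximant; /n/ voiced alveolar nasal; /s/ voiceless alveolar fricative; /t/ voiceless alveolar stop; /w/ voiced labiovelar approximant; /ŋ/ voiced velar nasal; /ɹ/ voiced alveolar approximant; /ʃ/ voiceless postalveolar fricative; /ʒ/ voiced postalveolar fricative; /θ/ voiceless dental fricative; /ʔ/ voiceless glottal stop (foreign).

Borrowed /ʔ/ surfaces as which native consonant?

/h/ is closest: manner differs (stop→fricative, +4), place distance 0 (glottal→glottal), same voicing; total 4. Next closest is /t/ at distance 5.

h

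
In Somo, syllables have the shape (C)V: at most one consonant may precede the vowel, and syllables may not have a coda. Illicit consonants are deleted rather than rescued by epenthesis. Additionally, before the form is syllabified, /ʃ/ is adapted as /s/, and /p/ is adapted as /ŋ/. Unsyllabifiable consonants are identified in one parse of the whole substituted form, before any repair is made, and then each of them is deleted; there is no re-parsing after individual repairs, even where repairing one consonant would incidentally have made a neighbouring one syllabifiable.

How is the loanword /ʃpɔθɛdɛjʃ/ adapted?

ŋɔθɛdɛ

Substitution: /ʃ/ → /s/, /p/ → /ŋ/, giving /sŋɔθɛdɛjs/.
The consonants /s/, /j/, /s/ cannot be parsed into a legal (C)V syllable (no codas are permitted; onsets are limited to one consonant).
Deletion applies to /s/, /j/, /s/.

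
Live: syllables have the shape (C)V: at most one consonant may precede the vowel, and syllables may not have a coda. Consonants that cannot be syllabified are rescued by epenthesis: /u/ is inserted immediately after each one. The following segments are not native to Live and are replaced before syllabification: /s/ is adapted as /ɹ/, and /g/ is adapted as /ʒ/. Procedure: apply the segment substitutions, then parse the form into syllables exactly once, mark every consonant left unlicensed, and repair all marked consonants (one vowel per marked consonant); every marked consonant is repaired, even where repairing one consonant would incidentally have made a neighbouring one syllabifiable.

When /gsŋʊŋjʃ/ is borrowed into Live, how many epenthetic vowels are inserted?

5

After substitution the input is /ʒɹŋʊŋjʃ/.
The unsyllabifiable consonants are /ʒ/, /ɹ/, /ŋ/, /j/, /ʃ/; each receives one epenthetic vowel.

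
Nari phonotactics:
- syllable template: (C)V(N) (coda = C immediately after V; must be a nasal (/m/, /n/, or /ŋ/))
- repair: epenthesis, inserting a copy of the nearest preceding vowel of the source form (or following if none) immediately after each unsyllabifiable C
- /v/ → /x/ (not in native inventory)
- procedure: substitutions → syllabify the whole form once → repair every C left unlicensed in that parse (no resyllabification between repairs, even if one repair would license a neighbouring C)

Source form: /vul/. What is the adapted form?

Substitution: /v/ → /x/, giving /xul/.
The consonants /l/ cannot be parsed into a legal (C)V(N) syllable (only a nasal (/m/, /n/, or /ŋ/) is licensed in coda position; onsets are limited to one consonant).
Epenthesis after each stranded consonant: /l/ → /lu/.

xulu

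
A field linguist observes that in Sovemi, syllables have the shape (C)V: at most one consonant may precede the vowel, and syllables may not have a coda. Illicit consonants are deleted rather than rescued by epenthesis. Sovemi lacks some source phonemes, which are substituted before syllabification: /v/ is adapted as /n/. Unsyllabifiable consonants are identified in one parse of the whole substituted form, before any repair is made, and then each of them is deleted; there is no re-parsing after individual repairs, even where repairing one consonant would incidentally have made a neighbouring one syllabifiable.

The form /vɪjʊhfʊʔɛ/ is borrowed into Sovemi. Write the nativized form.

Substitution: /v/ → /n/, giving /nɪjʊhfʊʔɛ/.
The consonants /h/ cannot be parsed into a legal (C)V syllable (no codas are permitted; onsets are limited to one consonant).
Each unlicensed consonant is deleted: /h/.

nɪjʊfʊʔɛ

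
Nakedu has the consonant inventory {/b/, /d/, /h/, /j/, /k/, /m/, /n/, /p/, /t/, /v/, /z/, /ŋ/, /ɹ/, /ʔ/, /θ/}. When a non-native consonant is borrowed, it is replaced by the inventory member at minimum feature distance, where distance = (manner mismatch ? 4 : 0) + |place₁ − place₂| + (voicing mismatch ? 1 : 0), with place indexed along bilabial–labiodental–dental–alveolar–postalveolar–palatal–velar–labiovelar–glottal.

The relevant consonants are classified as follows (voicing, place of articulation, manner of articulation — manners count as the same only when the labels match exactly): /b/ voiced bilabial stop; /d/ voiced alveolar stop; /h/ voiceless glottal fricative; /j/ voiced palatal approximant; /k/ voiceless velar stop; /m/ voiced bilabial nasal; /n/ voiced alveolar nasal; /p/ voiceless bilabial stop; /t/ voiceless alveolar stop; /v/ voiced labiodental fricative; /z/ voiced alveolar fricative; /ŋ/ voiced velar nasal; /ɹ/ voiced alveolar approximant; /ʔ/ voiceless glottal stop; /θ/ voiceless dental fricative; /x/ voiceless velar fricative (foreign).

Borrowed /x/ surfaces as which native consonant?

/h/ is closest: same manner (fricative), place distance 2 (velar→glottal), same voicing; total 2. Next closest is /k/ at distance 4.

h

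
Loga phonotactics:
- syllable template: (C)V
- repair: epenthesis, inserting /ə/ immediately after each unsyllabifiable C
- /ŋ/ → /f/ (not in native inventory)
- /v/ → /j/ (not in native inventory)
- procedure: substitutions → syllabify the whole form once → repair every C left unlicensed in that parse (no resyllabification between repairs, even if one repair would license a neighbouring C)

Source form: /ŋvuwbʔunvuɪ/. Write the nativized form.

Substitution: /ŋ/ → /f/, /v/ → /j/, giving /fjuwbʔunjuɪ/.
Syllabifying with onset maximization leaves /f/, /w/, /b/, /n/ stranded (no codas are permitted; onsets are limited to one consonant).
Epenthesis after each stranded consonant: /f/ → /fə/, /w/ → /wə/, /b/ → /bə/, /n/ → /nə/.

fəjuwəbəʔunəjuɪ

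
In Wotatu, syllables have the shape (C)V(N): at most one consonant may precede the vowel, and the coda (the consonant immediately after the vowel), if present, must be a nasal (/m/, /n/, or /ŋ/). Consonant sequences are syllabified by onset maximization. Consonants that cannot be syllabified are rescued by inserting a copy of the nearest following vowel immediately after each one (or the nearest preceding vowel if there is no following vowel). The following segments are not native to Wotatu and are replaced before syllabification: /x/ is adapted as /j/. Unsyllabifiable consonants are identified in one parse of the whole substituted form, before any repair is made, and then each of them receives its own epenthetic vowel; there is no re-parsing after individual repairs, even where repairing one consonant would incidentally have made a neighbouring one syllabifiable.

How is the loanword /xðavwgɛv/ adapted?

jaðavɛwɛgɛvɛ

Substitution: /x/ → /j/, giving /jðavwgɛv/.
The consonants /j/, /v/, /w/, /v/ cannot be parsed into a legal (C)V(N) syllable (only a nasal (/m/, /n/, or /ŋ/) is licensed in coda position; onsets are limited to one consonant).
Epenthesis after each stranded consonant: /j/ → /ja/, /v/ → /vɛ/, /w/ → /wɛ/, /v/ → /vɛ/.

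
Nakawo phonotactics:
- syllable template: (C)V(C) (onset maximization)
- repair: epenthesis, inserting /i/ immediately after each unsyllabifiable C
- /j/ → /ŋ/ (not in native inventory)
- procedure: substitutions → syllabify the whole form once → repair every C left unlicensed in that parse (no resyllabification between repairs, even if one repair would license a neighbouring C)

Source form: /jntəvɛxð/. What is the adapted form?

Substitution: /j/ → /ŋ/, giving /ŋntəvɛxð/.
The consonants /ŋ/, /n/, /ð/ cannot be parsed into a legal (C)V(C) syllable (at most one coda consonant is licensed; onsets are limited to one consonant).
Each unlicensed consonant becomes the onset of a new syllable: /ŋ/ → /ŋi/, /n/ → /ni/, /ð/ → /ði/.

ŋinitəvɛxði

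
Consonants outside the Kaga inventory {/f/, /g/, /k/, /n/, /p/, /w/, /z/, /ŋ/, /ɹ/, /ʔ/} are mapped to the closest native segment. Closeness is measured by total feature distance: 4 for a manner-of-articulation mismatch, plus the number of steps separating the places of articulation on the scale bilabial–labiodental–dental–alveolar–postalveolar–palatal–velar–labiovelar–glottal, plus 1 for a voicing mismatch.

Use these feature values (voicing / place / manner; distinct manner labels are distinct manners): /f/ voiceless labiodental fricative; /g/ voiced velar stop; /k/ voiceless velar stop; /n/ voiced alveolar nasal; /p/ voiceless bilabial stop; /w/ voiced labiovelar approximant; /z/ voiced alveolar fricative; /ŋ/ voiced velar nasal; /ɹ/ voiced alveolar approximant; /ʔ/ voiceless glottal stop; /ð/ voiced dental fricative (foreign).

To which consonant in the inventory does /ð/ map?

z

/z/ is closest: same manner (fricative), place distance 1 (dental→alveolar), same voicing; total 1. Next closest is /f/ at distance 2.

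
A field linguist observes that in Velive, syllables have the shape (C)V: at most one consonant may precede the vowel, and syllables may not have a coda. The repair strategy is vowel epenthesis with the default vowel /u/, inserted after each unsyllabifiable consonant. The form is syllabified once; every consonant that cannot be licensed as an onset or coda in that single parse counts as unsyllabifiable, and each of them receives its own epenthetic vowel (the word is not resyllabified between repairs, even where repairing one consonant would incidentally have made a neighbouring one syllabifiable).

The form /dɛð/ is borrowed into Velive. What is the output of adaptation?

dɛðu

The consonants /ð/ cannot be parsed into a legal (C)V syllable (no codas are permitted; onsets are limited to one consonant).
Each unlicensed consonant becomes the onset of a new syllable: /ð/ → /ðu/.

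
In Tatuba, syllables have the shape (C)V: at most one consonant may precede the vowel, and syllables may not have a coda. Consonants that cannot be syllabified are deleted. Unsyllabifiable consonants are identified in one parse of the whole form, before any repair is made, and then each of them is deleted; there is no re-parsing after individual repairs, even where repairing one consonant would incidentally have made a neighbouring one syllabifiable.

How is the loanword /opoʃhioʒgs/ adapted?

opohio

The consonants /ʃ/, /ʒ/, /g/, /s/ cannot be parsed into a legal (C)V syllable (no codas are permitted; onsets are limited to one consonant).
Deleting the stranded consonants removes /ʃ/, /ʒ/, /g/, /s/.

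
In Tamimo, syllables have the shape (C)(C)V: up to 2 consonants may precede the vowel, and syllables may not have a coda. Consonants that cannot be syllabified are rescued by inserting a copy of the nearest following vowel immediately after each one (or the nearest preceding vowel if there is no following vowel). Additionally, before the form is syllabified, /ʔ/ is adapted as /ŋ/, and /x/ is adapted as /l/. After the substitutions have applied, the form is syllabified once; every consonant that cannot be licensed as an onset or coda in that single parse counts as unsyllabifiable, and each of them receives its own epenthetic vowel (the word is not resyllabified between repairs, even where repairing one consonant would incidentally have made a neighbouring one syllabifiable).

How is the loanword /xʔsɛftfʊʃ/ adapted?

lɛŋsɛfʊtfʊʃʊ

Substitution: /x/ → /l/, /ʔ/ → /ŋ/, giving /lŋsɛftfʊʃ/.
The consonants /l/, /f/, /ʃ/ cannot be parsed into a legal (C)(C)V syllable (no codas are permitted; onsets may contain at most 2 consonants).
Each unlicensed consonant becomes the onset of a new syllable: /l/ → /lɛ/, /f/ → /fʊ/, /ʃ/ → /ʃʊ/.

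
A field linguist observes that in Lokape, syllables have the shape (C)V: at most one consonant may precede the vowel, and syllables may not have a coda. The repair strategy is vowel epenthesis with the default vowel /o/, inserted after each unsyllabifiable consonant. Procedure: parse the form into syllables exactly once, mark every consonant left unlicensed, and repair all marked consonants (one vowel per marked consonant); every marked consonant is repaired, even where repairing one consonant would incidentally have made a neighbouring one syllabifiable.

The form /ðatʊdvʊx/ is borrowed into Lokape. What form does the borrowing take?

The consonants /d/, /x/ cannot be parsed into a legal (C)V syllable (no codas are permitted; onsets are limited to one consonant).
Each unlicensed consonant becomes the onset of a new syllable: /d/ → /do/, /x/ → /xo/.

ðatʊdovʊxo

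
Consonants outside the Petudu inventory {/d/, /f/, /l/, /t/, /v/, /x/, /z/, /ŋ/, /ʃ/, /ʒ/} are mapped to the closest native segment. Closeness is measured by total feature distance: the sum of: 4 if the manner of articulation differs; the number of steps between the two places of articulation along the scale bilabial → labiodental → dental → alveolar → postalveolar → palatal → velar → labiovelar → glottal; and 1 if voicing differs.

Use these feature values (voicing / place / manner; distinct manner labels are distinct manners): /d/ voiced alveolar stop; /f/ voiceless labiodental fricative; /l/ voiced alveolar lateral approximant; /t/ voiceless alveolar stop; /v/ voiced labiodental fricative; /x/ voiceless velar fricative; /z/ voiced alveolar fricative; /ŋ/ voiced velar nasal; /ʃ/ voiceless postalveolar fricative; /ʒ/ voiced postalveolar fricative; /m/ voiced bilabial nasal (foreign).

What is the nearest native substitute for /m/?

v

/v/ is closest: manner differs (nasal→fricative, +4), place distance 1 (bilabial→labiodental), same voicing; total 5. Next closest is /f/ at distance 6.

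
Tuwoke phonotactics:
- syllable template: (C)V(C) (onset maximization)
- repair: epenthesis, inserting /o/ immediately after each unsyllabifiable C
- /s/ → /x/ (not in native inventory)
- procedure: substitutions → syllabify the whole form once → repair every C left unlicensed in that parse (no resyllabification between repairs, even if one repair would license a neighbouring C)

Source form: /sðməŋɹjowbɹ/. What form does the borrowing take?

xoðoməŋɹojowboɹo

Substitution: /s/ → /x/, giving /xðməŋɹjowbɹ/.
The consonants /x/, /ð/, /ɹ/, /b/, /ɹ/ cannot be parsed into a legal (C)V(C) syllable (at most one coda consonant is licensed; onsets are limited to one consonant).
Each unlicensed consonant becomes the onset of a new syllable: /x/ → /xo/, /ð/ → /ðo/, /ɹ/ → /ɹo/, /b/ → /bo/, /ɹ/ → /ɹo/.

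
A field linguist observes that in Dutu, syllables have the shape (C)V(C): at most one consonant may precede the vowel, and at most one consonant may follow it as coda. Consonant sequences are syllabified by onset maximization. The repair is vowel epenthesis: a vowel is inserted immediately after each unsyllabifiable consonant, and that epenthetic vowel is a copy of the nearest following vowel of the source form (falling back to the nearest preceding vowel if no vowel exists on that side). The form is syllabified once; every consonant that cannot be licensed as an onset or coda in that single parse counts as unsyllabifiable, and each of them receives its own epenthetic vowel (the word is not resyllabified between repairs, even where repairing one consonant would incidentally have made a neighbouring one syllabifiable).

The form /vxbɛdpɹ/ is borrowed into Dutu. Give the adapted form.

vɛxɛbɛdpɛɹɛ

The consonants /v/, /x/, /p/, /ɹ/ cannot be parsed into a legal (C)V(C) syllable (at most one coda consonant is licensed; onsets are limited to one consonant).
Inserting the epenthetic vowel yields /v/ → /vɛ/, /x/ → /xɛ/, /p/ → /pɛ/, /ɹ/ → /ɹɛ/.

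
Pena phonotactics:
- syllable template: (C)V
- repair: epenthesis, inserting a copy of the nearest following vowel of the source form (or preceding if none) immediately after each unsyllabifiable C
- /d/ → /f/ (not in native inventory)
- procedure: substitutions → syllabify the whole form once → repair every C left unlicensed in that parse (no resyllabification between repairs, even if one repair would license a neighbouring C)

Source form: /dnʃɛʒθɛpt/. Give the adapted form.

fɛnɛʃɛʒɛθɛpɛtɛ

Substitution: /d/ → /f/, giving /fnʃɛʒθɛpt/.
Under (C)V, the unsyllabifiable consonants are /f/, /n/, /ʒ/, /p/, /t/ (no codas are permitted; onsets are limited to one consonant).
Each unlicensed consonant becomes the onset of a new syllable: /f/ → /fɛ/, /n/ → /nɛ/, /ʒ/ → /ʒɛ/, /p/ → /pɛ/, /t/ → /tɛ/.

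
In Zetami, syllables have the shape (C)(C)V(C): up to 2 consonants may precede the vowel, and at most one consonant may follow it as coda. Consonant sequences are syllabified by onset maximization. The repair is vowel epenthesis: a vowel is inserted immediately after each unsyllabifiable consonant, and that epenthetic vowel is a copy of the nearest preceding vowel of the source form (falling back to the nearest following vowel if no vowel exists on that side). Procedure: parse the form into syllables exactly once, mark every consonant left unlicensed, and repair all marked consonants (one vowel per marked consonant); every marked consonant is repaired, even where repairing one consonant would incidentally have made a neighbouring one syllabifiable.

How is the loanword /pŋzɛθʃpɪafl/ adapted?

pɛŋzɛθʃpɪafla

Under (C)(C)V(C), the unsyllabifiable consonants are /p/, /l/ (at most one coda consonant is licensed; onsets may contain at most 2 consonants).
Each unlicensed consonant becomes the onset of a new syllable: /p/ → /pɛ/, /l/ → /la/.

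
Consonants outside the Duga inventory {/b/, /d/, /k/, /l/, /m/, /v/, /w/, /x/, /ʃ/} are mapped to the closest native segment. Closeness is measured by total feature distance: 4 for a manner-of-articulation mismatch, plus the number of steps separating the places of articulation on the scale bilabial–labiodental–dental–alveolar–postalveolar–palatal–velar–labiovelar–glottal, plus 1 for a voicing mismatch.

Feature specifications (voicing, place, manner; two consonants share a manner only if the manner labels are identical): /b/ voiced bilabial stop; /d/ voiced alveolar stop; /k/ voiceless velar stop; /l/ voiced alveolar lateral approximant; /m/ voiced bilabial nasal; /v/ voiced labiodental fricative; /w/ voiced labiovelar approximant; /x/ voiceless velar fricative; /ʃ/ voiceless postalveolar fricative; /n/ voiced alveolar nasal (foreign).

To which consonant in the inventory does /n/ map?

m

/m/ is closest: same manner (nasal), place distance 3 (alveolar→bilabial), same voicing; total 3. Next closest is /d/ at distance 4.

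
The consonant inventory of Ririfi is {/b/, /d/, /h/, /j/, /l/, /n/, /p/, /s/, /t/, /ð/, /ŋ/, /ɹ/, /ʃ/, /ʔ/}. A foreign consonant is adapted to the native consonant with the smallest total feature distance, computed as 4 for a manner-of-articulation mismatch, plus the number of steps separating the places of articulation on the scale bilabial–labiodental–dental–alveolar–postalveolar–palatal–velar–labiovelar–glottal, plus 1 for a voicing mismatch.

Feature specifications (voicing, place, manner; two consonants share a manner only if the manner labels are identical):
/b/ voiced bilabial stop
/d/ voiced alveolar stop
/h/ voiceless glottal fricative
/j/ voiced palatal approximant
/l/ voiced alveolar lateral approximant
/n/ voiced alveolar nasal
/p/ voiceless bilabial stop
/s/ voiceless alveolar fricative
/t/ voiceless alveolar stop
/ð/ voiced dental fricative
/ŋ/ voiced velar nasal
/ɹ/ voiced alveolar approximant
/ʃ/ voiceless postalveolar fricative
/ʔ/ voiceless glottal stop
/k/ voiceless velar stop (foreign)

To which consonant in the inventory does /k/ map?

ʔ

/ʔ/ is closest: same manner (stop), place distance 2 (velar→glottal), same voicing; total 2. Next closest is /t/ at distance 3.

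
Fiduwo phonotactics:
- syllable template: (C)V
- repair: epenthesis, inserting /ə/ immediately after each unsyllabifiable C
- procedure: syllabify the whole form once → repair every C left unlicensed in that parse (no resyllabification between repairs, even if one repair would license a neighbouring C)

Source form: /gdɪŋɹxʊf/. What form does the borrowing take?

gədɪŋəɹəxʊfə

Under (C)V, the unsyllabifiable consonants are /g/, /ŋ/, /ɹ/, /f/ (no codas are permitted; onsets are limited to one consonant).
Inserting the epenthetic vowel yields /g/ → /gə/, /ŋ/ → /ŋə/, /ɹ/ → /ɹə/, /f/ → /fə/.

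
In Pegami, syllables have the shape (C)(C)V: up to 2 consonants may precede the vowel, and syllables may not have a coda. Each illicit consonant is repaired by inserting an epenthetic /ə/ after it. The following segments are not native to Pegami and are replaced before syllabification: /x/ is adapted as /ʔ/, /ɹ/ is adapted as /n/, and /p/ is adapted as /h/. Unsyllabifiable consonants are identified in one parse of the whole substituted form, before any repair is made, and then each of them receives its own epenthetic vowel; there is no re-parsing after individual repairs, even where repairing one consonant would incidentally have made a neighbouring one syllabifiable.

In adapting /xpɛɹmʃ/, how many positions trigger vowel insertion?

After substitution the input is /ʔhɛnmʃ/.
The unsyllabifiable consonants are /n/, /m/, /ʃ/; each receives one epenthetic vowel.

3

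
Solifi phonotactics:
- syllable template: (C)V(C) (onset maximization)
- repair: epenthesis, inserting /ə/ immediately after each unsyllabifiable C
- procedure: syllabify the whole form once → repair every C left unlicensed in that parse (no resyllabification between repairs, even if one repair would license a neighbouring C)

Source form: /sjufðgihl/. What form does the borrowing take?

Under (C)V(C), the unsyllabifiable consonants are /s/, /ð/, /l/ (at most one coda consonant is licensed; onsets are limited to one consonant).
Epenthesis after each stranded consonant: /s/ → /sə/, /ð/ → /ðə/, /l/ → /lə/.

səjufðəgihlə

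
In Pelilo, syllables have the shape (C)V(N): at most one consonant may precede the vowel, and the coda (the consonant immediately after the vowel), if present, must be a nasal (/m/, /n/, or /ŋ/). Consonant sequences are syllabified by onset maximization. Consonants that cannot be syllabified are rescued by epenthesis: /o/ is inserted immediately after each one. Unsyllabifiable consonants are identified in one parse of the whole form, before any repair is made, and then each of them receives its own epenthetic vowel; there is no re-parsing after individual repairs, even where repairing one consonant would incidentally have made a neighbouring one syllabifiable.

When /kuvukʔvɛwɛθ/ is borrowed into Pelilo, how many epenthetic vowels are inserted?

3

The unsyllabifiable consonants are /k/, /ʔ/, /θ/; each receives one epenthetic vowel.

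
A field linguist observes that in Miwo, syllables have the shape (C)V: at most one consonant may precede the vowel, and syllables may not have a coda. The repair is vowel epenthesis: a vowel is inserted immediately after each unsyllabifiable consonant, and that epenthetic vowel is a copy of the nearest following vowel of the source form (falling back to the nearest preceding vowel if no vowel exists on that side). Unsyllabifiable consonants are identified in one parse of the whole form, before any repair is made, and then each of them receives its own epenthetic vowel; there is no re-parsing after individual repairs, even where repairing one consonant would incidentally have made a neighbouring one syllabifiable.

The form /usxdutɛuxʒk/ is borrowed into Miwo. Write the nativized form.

Under (C)V, the unsyllabifiable consonants are /s/, /x/, /x/, /ʒ/, /k/ (no codas are permitted; onsets are limited to one consonant).
Inserting the epenthetic vowel yields /s/ → /su/, /x/ → /xu/, /x/ → /xu/, /ʒ/ → /ʒu/, /k/ → /ku/.

usuxudutɛuxuʒuku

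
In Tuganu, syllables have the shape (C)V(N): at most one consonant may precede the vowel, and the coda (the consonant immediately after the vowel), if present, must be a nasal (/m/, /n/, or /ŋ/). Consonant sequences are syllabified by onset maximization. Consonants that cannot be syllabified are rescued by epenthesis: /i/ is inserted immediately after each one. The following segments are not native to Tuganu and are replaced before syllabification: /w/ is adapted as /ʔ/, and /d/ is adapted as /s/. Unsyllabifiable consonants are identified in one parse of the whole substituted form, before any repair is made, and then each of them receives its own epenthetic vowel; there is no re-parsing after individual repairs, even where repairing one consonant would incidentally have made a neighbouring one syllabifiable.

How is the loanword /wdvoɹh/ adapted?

ʔisivoɹihi

Substitution: /w/ → /ʔ/, /d/ → /s/, giving /ʔsvoɹh/.
Syllabifying with onset maximization leaves /ʔ/, /s/, /ɹ/, /h/ stranded (only a nasal (/m/, /n/, or /ŋ/) is licensed in coda position; onsets are limited to one consonant).
Epenthesis after each stranded consonant: /ʔ/ → /ʔi/, /s/ → /si/, /ɹ/ → /ɹi/, /h/ → /hi/.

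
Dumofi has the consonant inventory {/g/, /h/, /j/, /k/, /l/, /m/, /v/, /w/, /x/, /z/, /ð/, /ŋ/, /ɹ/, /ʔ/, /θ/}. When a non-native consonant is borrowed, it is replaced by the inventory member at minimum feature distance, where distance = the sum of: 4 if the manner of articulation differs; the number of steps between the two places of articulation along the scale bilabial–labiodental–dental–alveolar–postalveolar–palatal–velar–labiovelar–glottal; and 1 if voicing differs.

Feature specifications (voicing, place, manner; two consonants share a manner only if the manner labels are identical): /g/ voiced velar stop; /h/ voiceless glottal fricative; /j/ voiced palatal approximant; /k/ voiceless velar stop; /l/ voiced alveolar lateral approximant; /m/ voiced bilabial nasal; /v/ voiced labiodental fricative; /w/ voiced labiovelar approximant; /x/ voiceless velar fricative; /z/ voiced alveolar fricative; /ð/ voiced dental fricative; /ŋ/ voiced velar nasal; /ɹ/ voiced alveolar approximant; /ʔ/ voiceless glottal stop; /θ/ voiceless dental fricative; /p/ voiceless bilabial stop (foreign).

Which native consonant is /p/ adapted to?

m

/m/ is closest: manner differs (stop→nasal, +4), place distance 0 (bilabial→bilabial), voicing differs (+1); total 5. Next closest is /k/ at distance 6.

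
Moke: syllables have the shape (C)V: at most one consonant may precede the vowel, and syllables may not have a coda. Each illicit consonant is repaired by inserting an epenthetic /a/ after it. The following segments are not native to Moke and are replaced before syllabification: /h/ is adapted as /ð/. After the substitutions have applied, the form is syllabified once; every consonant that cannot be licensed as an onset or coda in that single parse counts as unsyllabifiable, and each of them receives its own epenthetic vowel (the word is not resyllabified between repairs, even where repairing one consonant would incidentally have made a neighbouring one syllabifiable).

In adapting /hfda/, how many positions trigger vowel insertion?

After substitution the input is /ðfda/.
The unsyllabifiable consonants are /ð/, /f/; each receives one epenthetic vowel.

2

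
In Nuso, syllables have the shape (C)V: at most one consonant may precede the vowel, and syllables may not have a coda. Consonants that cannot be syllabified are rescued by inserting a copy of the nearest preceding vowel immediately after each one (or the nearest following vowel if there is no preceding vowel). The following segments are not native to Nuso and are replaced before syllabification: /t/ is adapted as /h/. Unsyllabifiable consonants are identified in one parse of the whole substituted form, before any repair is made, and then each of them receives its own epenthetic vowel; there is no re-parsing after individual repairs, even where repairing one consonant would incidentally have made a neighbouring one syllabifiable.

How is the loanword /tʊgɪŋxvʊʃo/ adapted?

hʊgɪŋɪxɪvʊʃo

Substitution: /t/ → /h/, giving /hʊgɪŋxvʊʃo/.
The consonants /ŋ/, /x/ cannot be parsed into a legal (C)V syllable (no codas are permitted; onsets are limited to one consonant).
Epenthesis after each stranded consonant: /ŋ/ → /ŋɪ/, /x/ → /xɪ/.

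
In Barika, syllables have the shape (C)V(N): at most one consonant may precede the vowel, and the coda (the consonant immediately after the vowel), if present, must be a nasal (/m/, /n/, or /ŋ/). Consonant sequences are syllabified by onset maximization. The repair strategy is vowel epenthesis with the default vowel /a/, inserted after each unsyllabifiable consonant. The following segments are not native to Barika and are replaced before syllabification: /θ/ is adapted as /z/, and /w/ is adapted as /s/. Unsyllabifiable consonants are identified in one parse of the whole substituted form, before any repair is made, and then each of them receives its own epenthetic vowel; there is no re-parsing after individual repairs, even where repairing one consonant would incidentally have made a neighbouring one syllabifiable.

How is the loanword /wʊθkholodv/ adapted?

Substitution: /w/ → /s/, /θ/ → /z/, giving /sʊzkholodv/.
Syllabifying with onset maximization leaves /z/, /k/, /d/, /v/ stranded (only a nasal (/m/, /n/, or /ŋ/) is licensed in coda position; onsets are limited to one consonant).
Inserting the epenthetic vowel yields /z/ → /za/, /k/ → /ka/, /d/ → /da/, /v/ → /va/.

sʊzakaholodava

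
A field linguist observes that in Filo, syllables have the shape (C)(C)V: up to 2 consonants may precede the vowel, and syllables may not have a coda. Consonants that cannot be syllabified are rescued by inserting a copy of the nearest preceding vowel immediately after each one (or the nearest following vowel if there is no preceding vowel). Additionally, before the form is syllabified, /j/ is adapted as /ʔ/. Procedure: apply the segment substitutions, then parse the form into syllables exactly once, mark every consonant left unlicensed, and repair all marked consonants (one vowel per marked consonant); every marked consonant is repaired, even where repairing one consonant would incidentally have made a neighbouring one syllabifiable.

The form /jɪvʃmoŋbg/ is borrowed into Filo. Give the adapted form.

Substitution: /j/ → /ʔ/, giving /ʔɪvʃmoŋbg/.
Under (C)(C)V, the unsyllabifiable consonants are /v/, /ŋ/, /b/, /g/ (no codas are permitted; onsets may contain at most 2 consonants).
Inserting the epenthetic vowel yields /v/ → /vɪ/, /ŋ/ → /ŋo/, /b/ → /bo/, /g/ → /go/.

ʔɪvɪʃmoŋobogo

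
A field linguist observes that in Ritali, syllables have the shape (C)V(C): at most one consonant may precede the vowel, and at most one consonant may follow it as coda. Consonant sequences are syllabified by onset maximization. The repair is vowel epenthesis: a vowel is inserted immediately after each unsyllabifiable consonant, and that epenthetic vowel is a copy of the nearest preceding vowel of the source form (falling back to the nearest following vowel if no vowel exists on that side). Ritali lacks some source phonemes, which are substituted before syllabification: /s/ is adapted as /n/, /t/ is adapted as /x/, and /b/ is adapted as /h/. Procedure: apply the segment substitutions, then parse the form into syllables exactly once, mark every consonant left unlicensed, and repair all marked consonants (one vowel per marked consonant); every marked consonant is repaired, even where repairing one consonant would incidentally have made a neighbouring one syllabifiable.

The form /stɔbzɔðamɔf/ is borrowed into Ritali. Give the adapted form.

Substitution: /s/ → /n/, /t/ → /x/, /b/ → /h/, giving /nxɔhzɔðamɔf/.
The consonants /n/ cannot be parsed into a legal (C)V(C) syllable (at most one coda consonant is licensed; onsets are limited to one consonant).
Each unlicensed consonant becomes the onset of a new syllable: /n/ → /nɔ/.

nɔxɔhzɔðamɔf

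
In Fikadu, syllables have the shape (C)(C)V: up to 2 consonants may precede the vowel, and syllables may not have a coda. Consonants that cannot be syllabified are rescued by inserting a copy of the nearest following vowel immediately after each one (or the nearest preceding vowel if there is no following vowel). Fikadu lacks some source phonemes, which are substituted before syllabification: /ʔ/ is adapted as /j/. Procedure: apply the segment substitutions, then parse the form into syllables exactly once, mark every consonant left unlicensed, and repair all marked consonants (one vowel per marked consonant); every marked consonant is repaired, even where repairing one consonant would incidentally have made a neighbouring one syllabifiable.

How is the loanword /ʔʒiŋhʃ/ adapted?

Substitution: /ʔ/ → /j/, giving /jʒiŋhʃ/.
Under (C)(C)V, the unsyllabifiable consonants are /ŋ/, /h/, /ʃ/ (no codas are permitted; onsets may contain at most 2 consonants).
Each unlicensed consonant becomes the onset of a new syllable: /ŋ/ → /ŋi/, /h/ → /hi/, /ʃ/ → /ʃi/.

jʒiŋihiʃi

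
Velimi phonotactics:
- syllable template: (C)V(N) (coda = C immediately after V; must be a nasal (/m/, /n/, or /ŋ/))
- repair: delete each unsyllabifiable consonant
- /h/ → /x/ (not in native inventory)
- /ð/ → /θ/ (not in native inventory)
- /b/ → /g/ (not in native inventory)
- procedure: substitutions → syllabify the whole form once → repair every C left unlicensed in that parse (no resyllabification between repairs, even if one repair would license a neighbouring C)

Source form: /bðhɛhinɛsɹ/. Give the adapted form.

Substitution: /b/ → /g/, /ð/ → /θ/, /h/ → /x/, giving /gθxɛxinɛsɹ/.
The consonants /g/, /θ/, /s/, /ɹ/ cannot be parsed into a legal (C)V(N) syllable (only a nasal (/m/, /n/, or /ŋ/) is licensed in coda position; onsets are limited to one consonant).
Each unlicensed consonant is deleted: /g/, /θ/, /s/, /ɹ/.

xɛxinɛ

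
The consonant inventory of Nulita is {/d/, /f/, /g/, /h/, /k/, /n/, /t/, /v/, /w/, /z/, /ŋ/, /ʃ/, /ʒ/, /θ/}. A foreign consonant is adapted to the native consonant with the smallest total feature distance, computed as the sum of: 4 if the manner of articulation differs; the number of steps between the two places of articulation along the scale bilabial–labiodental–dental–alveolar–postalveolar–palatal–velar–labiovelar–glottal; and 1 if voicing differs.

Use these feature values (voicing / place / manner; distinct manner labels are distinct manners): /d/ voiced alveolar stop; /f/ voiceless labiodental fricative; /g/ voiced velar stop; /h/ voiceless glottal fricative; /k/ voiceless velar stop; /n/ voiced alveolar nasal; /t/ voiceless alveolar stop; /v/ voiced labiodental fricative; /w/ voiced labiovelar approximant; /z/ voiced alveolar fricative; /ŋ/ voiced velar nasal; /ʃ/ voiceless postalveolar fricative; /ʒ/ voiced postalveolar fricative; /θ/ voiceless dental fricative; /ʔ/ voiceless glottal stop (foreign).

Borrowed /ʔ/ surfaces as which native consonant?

/k/ is closest: same manner (stop), place distance 2 (glottal→velar), same voicing; total 2. Next closest is /g/ at distance 3.

k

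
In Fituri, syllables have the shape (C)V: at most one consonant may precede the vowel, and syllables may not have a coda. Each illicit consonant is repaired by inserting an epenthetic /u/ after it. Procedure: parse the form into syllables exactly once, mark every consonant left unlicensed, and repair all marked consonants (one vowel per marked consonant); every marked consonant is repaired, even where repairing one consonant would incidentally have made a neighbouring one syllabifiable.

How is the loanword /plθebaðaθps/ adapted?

Under (C)V, the unsyllabifiable consonants are /p/, /l/, /θ/, /p/, /s/ (no codas are permitted; onsets are limited to one consonant).
Each unlicensed consonant becomes the onset of a new syllable: /p/ → /pu/, /l/ → /lu/, /θ/ → /θu/, /p/ → /pu/, /s/ → /su/.

puluθebaðaθupusu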